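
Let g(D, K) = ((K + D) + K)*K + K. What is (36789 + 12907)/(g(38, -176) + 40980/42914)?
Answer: 533163536/591021853 ≈ 0.90210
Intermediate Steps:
g(D, K) = K + K*(D + 2*K) (g(D, K) = ((D + K) + K)*K + K = (D + 2*K)*K + K = K*(D + 2*K) + K = K + K*(D + 2*K))
(36789 + 12907)/(g(38, -176) + 40980/42914) = (36789 + 12907)/(-176*(1 + 38 + 2*(-176)) + 40980/42914) = 49696/(-176*(1 + 38 - 352) + 40980*(1/42914)) = 49696/(-176*(-313) + 20490/21457) = 49696/(55088 + 20490/21457) = 49696/(1182043706/21457) = 49696*(21457/1182043706) = 533163536/591021853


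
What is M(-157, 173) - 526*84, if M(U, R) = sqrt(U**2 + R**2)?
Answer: -44184 + sqrt(54578) ≈ -43950.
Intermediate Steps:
M(U, R) = sqrt(R**2 + U**2)
M(-157, 173) - 526*84 = sqrt(173**2 + (-157)**2) - 526*84 = sqrt(29929 + 24649) - 1*44184 = sqrt(54578) - 44184 = -44184 + sqrt(54578)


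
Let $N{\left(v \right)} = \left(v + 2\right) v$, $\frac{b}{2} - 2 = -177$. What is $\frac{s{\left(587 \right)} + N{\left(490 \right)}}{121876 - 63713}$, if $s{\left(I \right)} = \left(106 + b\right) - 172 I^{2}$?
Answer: $- \frac{59025032}{58163} \approx -1014.8$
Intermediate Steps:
$b = -350$ ($b = 4 + 2 \left(-177\right) = 4 - 354 = -350$)
$N{\left(v \right)} = v \left(2 + v\right)$ ($N{\left(v \right)} = \left(2 + v\right) v = v \left(2 + v\right)$)
$s{\left(I \right)} = -244 - 172 I^{2}$ ($s{\left(I \right)} = \left(106 - 350\right) - 172 I^{2} = -244 - 172 I^{2}$)
$\frac{s{\left(587 \right)} + N{\left(490 \right)}}{121876 - 63713} = \frac{\left(-244 - 172 \cdot 587^{2}\right) + 490 \left(2 + 490\right)}{121876 - 63713} = \frac{\left(-244 - 59265868\right) + 490 \cdot 492}{58163} = \left(\left(-244 - 59265868\right) + 241080\right) \frac{1}{58163} = \left(-59266112 + 241080\right) \frac{1}{58163} = \left(-59025032\right) \frac{1}{58163} = - \frac{59025032}{58163}$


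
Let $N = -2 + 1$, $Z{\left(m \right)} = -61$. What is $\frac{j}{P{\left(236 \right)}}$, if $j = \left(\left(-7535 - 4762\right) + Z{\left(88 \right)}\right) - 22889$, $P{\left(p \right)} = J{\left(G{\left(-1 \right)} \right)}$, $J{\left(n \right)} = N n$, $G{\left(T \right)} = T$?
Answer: $-35247$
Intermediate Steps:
$N = -1$
$J{\left(n \right)} = - n$
$P{\left(p \right)} = 1$ ($P{\left(p \right)} = \left(-1\right) \left(-1\right) = 1$)
$j = -35247$ ($j = \left(\left(-7535 - 4762\right) - 61\right) - 22889 = \left(-12297 - 61\right) - 22889 = -12358 - 22889 = -35247$)
$\frac{j}{P{\left(236 \right)}} = - \frac{35247}{1} = \left(-35247\right) 1 = -35247$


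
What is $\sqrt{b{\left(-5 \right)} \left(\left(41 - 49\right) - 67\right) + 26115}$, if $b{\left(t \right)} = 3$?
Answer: $\sqrt{25890} \approx 160.9$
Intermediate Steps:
$\sqrt{b{\left(-5 \right)} \left(\left(41 - 49\right) - 67\right) + 26115} = \sqrt{3 \left(\left(41 - 49\right) - 67\right) + 26115} = \sqrt{3 \left(-8 - 67\right) + 26115} = \sqrt{3 \left(-75\right) + 26115} = \sqrt{-225 + 26115} = \sqrt{25890}$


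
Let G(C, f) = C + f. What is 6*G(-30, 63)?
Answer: 198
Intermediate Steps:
6*G(-30, 63) = 6*(-30 + 63) = 6*33 = 198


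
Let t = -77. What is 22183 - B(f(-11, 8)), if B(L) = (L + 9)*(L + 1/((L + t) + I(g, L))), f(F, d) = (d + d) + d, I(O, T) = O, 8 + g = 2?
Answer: 1262102/59 ≈ 21392.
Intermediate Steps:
g = -6 (g = -8 + 2 = -6)
f(F, d) = 3*d (f(F, d) = 2*d + d = 3*d)
B(L) = (9 + L)*(L + 1/(-83 + L)) (B(L) = (L + 9)*(L + 1/((L - 77) - 6)) = (9 + L)*(L + 1/((-77 + L) - 6)) = (9 + L)*(L + 1/(-83 + L)))
22183 - B(f(-11, 8)) = 22183 - (9 + (3*8)³ - 2238*8 - 74*(3*8)²)/(-83 + 3*8) = 22183 - (9 + 24³ - 746*24 - 74*24²)/(-83 + 24) = 22183 - (9 + 13824 - 17904 - 74*576)/(-59) = 22183 - (-1)*(9 + 13824 - 17904 - 42624)/59 = 22183 - (-1)*(-46695)/59 = 22183 - 1*46695/59 = 22183 - 46695/59 = 1262102/59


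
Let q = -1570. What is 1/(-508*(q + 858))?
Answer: 1/361696 ≈ 2.7648e-6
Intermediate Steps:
1/(-508*(q + 858)) = 1/(-508*(-1570 + 858)) = 1/(-508*(-712)) = 1/361696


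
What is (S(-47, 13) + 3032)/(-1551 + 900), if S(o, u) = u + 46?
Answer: -3091/651 ≈ -4.7481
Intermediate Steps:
S(o, u) = 46 + u
(S(-47, 13) + 3032)/(-1551 + 900) = ((46 + 13) + 3032)/(-1551 + 900) = (59 + 3032)/(-651) = 3091*(-1/651) = -3091/651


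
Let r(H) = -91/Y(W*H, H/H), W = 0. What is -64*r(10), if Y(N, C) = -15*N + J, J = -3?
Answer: -5824/3 ≈ -1941.3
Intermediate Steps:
Y(N, C) = -3 - 15*N (Y(N, C) = -15*N - 3 = -3 - 15*N)
r(H) = 91/3 (r(H) = -91/(-3 - 0*H) = -91/(-3 - 15*0) = -91/(-3 + 0) = -91/(-3) = -91*(-⅓) = 91/3)
-64*r(10) = -64*91/3 = -5824/3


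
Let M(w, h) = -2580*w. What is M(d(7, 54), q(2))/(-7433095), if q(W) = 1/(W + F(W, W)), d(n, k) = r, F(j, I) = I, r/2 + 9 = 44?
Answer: 36120/1486619 ≈ 0.024297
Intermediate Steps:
r = 70 (r = -18 + 2*44 = -18 + 88 = 70)
d(n, k) = 70
q(W) = 1/(2*W) (q(W) = 1/(W + W) = 1/(2*W))
M(d(7, 54), q(2))/(-7433095) = -2580*70/(-7433095) = -180600*(-1/7433095) = 36120/1486619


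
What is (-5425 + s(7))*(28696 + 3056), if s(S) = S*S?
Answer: -170698752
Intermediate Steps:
s(S) = S**2
(-5425 + s(7))*(28696 + 3056) = (-5425 + 7**2)*(28696 + 3056) = (-5425 + 49)*31752 = -5376*31752 = -170698752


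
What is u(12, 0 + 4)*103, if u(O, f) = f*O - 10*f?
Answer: 824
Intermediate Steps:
u(O, f) = -10*f + O*f (u(O, f) = O*f - 10*f = -10*f + O*f)
u(12, 0 + 4)*103 = ((0 + 4)*(-10 + 12))*103 = (4*2)*103 = 8*103 = 824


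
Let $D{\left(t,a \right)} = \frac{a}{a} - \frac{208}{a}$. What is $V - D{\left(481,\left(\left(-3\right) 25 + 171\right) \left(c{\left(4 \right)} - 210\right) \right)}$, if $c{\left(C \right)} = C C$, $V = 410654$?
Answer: $\frac{478000079}{1164} \approx 4.1065 \cdot 10^{5}$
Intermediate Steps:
$c{\left(C \right)} = C^{2}$
$D{\left(t,a \right)} = 1 - \frac{208}{a}$
$V - D{\left(481,\left(\left(-3\right) 25 + 171\right) \left(c{\left(4 \right)} - 210\right) \right)} = 410654 - \frac{-208 + \left(\left(-3\right) 25 + 171\right) \left(4^{2} - 210\right)}{\left(\left(-3\right) 25 + 171\right) \left(4^{2} - 210\right)} = 410654 - \frac{-208 + \left(-75 + 171\right) \left(16 - 210\right)}{\left(-75 + 171\right) \left(16 - 210\right)} = 410654 - \frac{-208 + 96 \left(-194\right)}{96 \left(-194\right)} = 410654 - \frac{-208 - 18624}{-18624} = 410654 - \left(- \frac{1}{18624}\right) \left(-18832\right) = 410654 - \frac{1177}{1164} = \frac{478000079}{1164}$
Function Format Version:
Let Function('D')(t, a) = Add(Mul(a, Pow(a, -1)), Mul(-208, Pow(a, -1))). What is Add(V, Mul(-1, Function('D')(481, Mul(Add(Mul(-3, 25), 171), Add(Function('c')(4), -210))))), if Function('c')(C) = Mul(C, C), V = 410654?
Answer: Rational(478000079, 1164) ≈ 4.1065e+5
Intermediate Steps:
Function('c')(C) = Pow(C, 2)
Function('D')(t, a) = Add(1, Mul(-208, Pow(a, -1)))
Add(V, Mul(-1, Function('D')(481, Mul(Add(Mul(-3, 25), 171), Add(Function('c')(4), -210))))) = Add(410654, Mul(-1, Mul(Pow(Mul(Add(Mul(-3, 25), 171), Add(Pow(4, 2), -210)), -1), Add(-208, Mul(Add(Mul(-3, 25), 171), Add(Pow(4, 2), -210)))))) = Add(410654, Mul(-1, Mul(Pow(Mul(Add(-75, 171), Add(16, -210)), -1), Add(-208, Mul(Add(-75, 171), Add(16, -210)))))) = Add(410654, Mul(-1, Mul(Pow(Mul(96, -194), -1), Add(-208, Mul(96, -194))))) = Add(410654, Mul(-1, Mul(Pow(-18624, -1), Add(-208, -18624)))) = Add(410654, Mul(-1, Mul(Rational(-1, 18624), -18832))) = Add(410654, Mul(-1, Rational(1177, 1164))) = Add(410654, Rational(-1177, 1164)) = Rational(478000079, 1164)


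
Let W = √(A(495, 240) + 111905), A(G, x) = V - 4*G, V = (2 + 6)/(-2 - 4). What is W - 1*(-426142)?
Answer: 426142 + √989313/3 ≈ 4.2647e+5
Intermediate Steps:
V = -4/3 (V = 8/(-6) = 8*(-⅙) = -4/3 ≈ -1.3333)
A(G, x) = -4/3 - 4*G
W = √989313/3 (W = √((-4/3 - 4*495) + 111905) = √((-4/3 - 1980) + 111905) = √(-5944/3 + 111905) = √(329771/3) = √989313/3 ≈ 331.55)
W - 1*(-426142) = √989313/3 - 1*(-426142) = √989313/3 + 426142 = 426142 + √989313/3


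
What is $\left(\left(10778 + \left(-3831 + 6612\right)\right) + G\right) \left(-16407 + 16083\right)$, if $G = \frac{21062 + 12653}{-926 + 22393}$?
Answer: $- \frac{94317944832}{21467} \approx -4.3936 \cdot 10^{6}$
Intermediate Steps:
$G = \frac{33715}{21467} \approx 1.5706$
$\left(\left(10778 + \left(-3831 + 6612\right)\right) + G\right) \left(-16407 + 16083\right) = \left(\left(10778 + \left(-3831 + 6612\right)\right) + \frac{33715}{21467}\right) \left(-16407 + 16083\right) = \left(\left(10778 + 2781\right) + \frac{33715}{21467}\right) \left(-324\right) = \left(13559 + \frac{33715}{21467}\right) \left(-324\right) = \frac{291104768}{21467} \left(-324\right) = - \frac{94317944832}{21467}$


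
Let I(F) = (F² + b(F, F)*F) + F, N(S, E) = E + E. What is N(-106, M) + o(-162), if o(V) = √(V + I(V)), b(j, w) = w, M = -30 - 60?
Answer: -180 + 18*√161 ≈ 48.394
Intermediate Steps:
M = -90
N(S, E) = 2*E
I(F) = F + 2*F² (I(F) = (F² + F*F) + F = (F² + F²) + F = 2*F² + F = F + 2*F²)
o(V) = √(V + V*(1 + 2*V))
N(-106, M) + o(-162) = 2*(-90) + √2*√(-162*(1 - 162)) = -180 + √2*√(-162*(-161)) = -180 + √2*√26082 = -180 + √2*(9*√322) = -180 + 18*√161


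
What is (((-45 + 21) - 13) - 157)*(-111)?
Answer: 21534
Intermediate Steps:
(((-45 + 21) - 13) - 157)*(-111) = ((-24 - 13) - 157)*(-111) = (-37 - 157)*(-111) = -194*(-111) = 21534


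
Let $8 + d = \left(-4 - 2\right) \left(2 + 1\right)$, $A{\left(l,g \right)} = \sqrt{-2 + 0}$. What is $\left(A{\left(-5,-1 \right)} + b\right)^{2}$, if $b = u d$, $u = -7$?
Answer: $\left(182 + i \sqrt{2}\right)^{2} \approx 33122.0 + 514.8 i$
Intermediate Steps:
$A{\left(l,g \right)} = i \sqrt{2}$ ($A{\left(l,g \right)} = \sqrt{-2} = i \sqrt{2}$)
$d = -26$ ($d = -8 + \left(-4 - 2\right) \left(2 + 1\right) = -8 - 18 = -26$)
$b = 182$ ($b = \left(-7\right) \left(-26\right) = 182$)
$\left(A{\left(-5,-1 \right)} + b\right)^{2} = \left(i \sqrt{2} + 182\right)^{2} = \left(182 + i \sqrt{2}\right)^{2}$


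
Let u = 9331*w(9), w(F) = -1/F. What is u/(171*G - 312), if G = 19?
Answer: -9331/26433 ≈ -0.35301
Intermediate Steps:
w(F) = -1/F
u = -9331/9 (u = 9331*(-1/9) = 9331*(-1*⅑) = 9331*(-⅑) = -9331/9 ≈ -1036.8)
u/(171*G - 312) = -9331/(9*(171*19 - 312)) = -9331/(9*(3249 - 312)) = -9331/9/2937 = -9331/9*1/2937 = -9331/26433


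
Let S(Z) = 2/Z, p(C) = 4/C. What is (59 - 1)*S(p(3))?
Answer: 87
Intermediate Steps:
(59 - 1)*S(p(3)) = (59 - 1)*(2/((4/3))) = 58*(2/((4*(1/3)))) = 58*(2/(4/3)) = 58*(2*(3/4)) = 58*(3/2) = 87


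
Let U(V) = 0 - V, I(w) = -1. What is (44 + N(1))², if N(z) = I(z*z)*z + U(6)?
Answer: 1369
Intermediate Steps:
U(V) = -V
N(z) = -6 - z (N(z) = -z - 1*6 = -z - 6 = -6 - z)
(44 + N(1))² = (44 + (-6 - 1*1))² = (44 + (-6 - 1))² = (44 - 7)² = 37² = 1369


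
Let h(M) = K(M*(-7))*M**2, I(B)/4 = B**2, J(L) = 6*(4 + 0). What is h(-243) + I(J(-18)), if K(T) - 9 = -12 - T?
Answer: -100617192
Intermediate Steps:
K(T) = -3 - T (K(T) = 9 + (-12 - T) = -3 - T)
J(L) = 24 (J(L) = 6*4 = 24)
I(B) = 4*B**2
h(M) = M**2*(-3 + 7*M) (h(M) = (-3 - M*(-7))*M**2 = (-3 - (-7)*M)*M**2 = (-3 + 7*M)*M**2 = M**2*(-3 + 7*M))
h(-243) + I(J(-18)) = (-243)**2*(-3 + 7*(-243)) + 4*24**2 = 59049*(-3 - 1701) + 4*576 = 59049*(-1704) + 2304 = -100619496 + 2304 = -100617192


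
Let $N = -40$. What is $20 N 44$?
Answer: $-35200$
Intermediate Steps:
$20 N 44 = 20 \left(-40\right) 44 = \left(-800\right) 44 = -35200$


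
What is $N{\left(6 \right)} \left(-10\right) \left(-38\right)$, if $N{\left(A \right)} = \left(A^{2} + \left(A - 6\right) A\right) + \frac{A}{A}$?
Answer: $14060$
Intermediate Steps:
$N{\left(A \right)} = 1 + A^{2} + A \left(-6 + A\right)$ ($N{\left(A \right)} = \left(A^{2} + \left(-6 + A\right) A\right) + 1 = \left(A^{2} + A \left(-6 + A\right)\right) + 1 = 1 + A^{2} + A \left(-6 + A\right)$)
$N{\left(6 \right)} \left(-10\right) \left(-38\right) = \left(1 - 36 + 2 \cdot 6^{2}\right) \left(-10\right) \left(-38\right) = \left(1 - 36 + 2 \cdot 36\right) \left(-10\right) \left(-38\right) = \left(1 - 36 + 72\right) \left(-10\right) \left(-38\right) = 37 \left(-10\right) \left(-38\right) = \left(-370\right) \left(-38\right) = 14060$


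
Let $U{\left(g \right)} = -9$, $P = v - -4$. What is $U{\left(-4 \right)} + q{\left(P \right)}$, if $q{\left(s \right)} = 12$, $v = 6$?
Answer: $3$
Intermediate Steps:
$P = 10$ ($P = 6 - -4 = 6 + 4 = 10$)
$U{\left(-4 \right)} + q{\left(P \right)} = -9 + 12 = 3$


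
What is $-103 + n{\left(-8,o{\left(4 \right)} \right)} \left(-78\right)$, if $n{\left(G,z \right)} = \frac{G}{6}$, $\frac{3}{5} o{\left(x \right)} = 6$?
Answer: $1$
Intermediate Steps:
$o{\left(x \right)} = 10$ ($o{\left(x \right)} = \frac{5}{3} \cdot 6 = 10$)
$n{\left(G,z \right)} = \frac{G}{6}$ ($n{\left(G,z \right)} = G \frac{1}{6} = \frac{G}{6}$)
$-103 + n{\left(-8,o{\left(4 \right)} \right)} \left(-78\right) = -103 + \frac{1}{6} \left(-8\right) \left(-78\right) = -103 - -104 = -103 + 104 = 1$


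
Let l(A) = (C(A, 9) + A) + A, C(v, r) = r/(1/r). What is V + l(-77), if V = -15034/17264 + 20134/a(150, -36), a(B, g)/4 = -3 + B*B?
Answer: -14301830369/194194104 ≈ -73.647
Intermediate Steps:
C(v, r) = r² (C(v, r) = r*r = r²)
a(B, g) = -12 + 4*B² (a(B, g) = 4*(-3 + B*B) = 4*(-3 + B²) = -12 + 4*B²)
l(A) = 81 + 2*A (l(A) = (9² + A) + A = (81 + A) + A = 81 + 2*A)
V = -125660777/194194104 (V = -15034/17264 + 20134/(-12 + 4*150²) = -15034*1/17264 + 20134/(-12 + 4*22500) = -7517/8632 + 20134/(-12 + 90000) = -7517/8632 + 20134/89988 = -7517/8632 + 20134*(1/89988) = -7517/8632 + 10067/44994 = -125660777/194194104 ≈ -0.64709)
V + l(-77) = -125660777/194194104 + (81 + 2*(-77)) = -125660777/194194104 + (81 - 154) = -125660777/194194104 - 73 = -14301830369/194194104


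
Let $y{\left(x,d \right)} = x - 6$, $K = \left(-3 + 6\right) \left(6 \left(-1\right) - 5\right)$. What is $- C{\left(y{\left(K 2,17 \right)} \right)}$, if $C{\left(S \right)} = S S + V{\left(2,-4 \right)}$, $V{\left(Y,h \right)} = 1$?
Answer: $-5185$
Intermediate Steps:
$K = -33$ ($K = 3 \left(-6 - 5\right) = 3 \left(-11\right) = -33$)
$y{\left(x,d \right)} = -6 + x$
$C{\left(S \right)} = 1 + S^{2}$ ($C{\left(S \right)} = S S + 1 = S^{2} + 1 = 1 + S^{2}$)
$- C{\left(y{\left(K 2,17 \right)} \right)} = - (1 + \left(-6 - 66\right)^{2}) = - (1 + \left(-72\right)^{2}) = - (1 + 5184) = \left(-1\right) 5185 = -5185$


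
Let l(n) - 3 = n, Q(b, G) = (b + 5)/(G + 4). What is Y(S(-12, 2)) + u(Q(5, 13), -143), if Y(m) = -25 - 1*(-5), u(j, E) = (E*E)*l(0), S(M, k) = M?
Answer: 61327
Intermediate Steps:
Q(b, G) = (5 + b)/(4 + G)
l(n) = 3 + n
u(j, E) = 3*E² (u(j, E) = (E*E)*(3 + 0) = E²*3 = 3*E²)
Y(m) = -20 (Y(m) = -25 + 5 = -20)
Y(S(-12, 2)) + u(Q(5, 13), -143) = -20 + 3*(-143)² = -20 + 3*20449 = -20 + 61347 = 61327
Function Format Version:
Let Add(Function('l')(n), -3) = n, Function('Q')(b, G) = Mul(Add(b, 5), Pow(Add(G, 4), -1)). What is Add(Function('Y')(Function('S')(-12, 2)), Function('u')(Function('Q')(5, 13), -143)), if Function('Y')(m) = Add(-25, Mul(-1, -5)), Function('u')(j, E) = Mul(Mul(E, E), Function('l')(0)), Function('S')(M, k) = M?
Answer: 61327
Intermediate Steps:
Function('Q')(b, G) = Mul(Pow(Add(4, G), -1), Add(5, b)) (Function('Q')(b, G) = Mul(Add(5, b), Pow(Add(4, G), -1)) = Mul(Pow(Add(4, G), -1), Add(5, b)))
Function('l')(n) = Add(3, n)
Function('u')(j, E) = Mul(3, Pow(E, 2)) (Function('u')(j, E) = Mul(Mul(E, E), Add(3, 0)) = Mul(Pow(E, 2), 3) = Mul(3, Pow(E, 2)))
Function('Y')(m) = -20 (Function('Y')(m) = Add(-25, 5) = -20)
Add(Function('Y')(Function('S')(-12, 2)), Function('u')(Function('Q')(5, 13), -143)) = Add(-20, Mul(3, Pow(-143, 2))) = Add(-20, Mul(3, 20449)) = Add(-20, 61347) = 61327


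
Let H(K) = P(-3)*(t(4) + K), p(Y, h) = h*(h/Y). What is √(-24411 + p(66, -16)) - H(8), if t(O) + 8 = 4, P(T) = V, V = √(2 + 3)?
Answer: -4*√5 + I*√26579355/33 ≈ -8.9443 + 156.23*I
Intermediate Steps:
p(Y, h) = h²/Y
V = √5 ≈ 2.2361
P(T) = √5
t(O) = -4 (t(O) = -8 + 4 = -4)
H(K) = √5*(-4 + K)
√(-24411 + p(66, -16)) - H(8) = √(-24411 + (-16)²/66) - √5*(-4 + 8) = √(-24411 + (1/66)*256) - √5*4 = √(-24411 + 128/33) - 4*√5 = √(-805435/33) - 4*√5 = I*√26579355/33 - 4*√5 = -4*√5 + I*√26579355/33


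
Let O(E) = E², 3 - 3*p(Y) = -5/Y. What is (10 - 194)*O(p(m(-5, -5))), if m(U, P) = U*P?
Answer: -47104/225 ≈ -209.35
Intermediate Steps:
m(U, P) = P*U
p(Y) = 1 + 5/(3*Y) (p(Y) = 1 - (-5)/(3*Y) = 1 + 5/(3*Y))
(10 - 194)*O(p(m(-5, -5))) = (10 - 194)*((5/3 - 5*(-5))/((-5*(-5))))² = -184*(5/3 + 25)²/625 = -184*((1/25)*(80/3))² = -184*(16/15)² = -184*256/225 = -47104/225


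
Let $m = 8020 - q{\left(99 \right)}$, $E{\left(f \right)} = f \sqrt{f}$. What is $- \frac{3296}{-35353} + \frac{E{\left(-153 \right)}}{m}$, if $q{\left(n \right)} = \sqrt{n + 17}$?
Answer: $\frac{3296}{35353} - \frac{920295 i \sqrt{17}}{16080071} - \frac{459 i \sqrt{493}}{32160142} \approx 0.093231 - 0.23629 i$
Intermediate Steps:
$E{\left(f \right)} = f^{\frac{3}{2}}$
$q{\left(n \right)} = \sqrt{17 + n}$
$m = 8020 - 2 \sqrt{29}$ ($m = 8020 - \sqrt{17 + 99} = 8020 - \sqrt{116} = 8020 - 2 \sqrt{29} \approx 8009.2$)
$- \frac{3296}{-35353} + \frac{E{\left(-153 \right)}}{m} = - \frac{3296}{-35353} + \frac{\left(-153\right)^{\frac{3}{2}}}{8020 - 2 \sqrt{29}} = \left(-3296\right) \left(- \frac{1}{35353}\right) + \frac{\left(-459\right) i \sqrt{17}}{8020 - 2 \sqrt{29}} = \frac{3296}{35353} - \frac{459 i \sqrt{17}}{8020 - 2 \sqrt{29}}$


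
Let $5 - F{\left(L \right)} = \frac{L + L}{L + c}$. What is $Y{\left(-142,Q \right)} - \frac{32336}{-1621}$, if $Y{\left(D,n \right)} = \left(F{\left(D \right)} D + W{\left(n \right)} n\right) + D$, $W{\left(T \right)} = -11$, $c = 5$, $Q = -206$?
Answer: $\frac{383818598}{222077} \approx 1728.3$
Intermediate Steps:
$F{\left(L \right)} = 5 - \frac{2 L}{5 + L}$ ($F{\left(L \right)} = 5 - \frac{L + L}{L + 5} = 5 - \frac{2 L}{5 + L}$)
$Y{\left(D,n \right)} = D - 11 n + \frac{D \left(25 + 3 D\right)}{5 + D}$ ($Y{\left(D,n \right)} = \left(\frac{25 + 3 D}{5 + D} D - 11 n\right) + D = \left(\frac{D \left(25 + 3 D\right)}{5 + D} - 11 n\right) + D = \left(- 11 n + \frac{D \left(25 + 3 D\right)}{5 + D}\right) + D = D - 11 n + \frac{D \left(25 + 3 D\right)}{5 + D}$)
$Y{\left(-142,Q \right)} - \frac{32336}{-1621} = \frac{- 142 \left(25 + 3 \left(-142\right)\right) + \left(5 - 142\right) \left(-142 - -2266\right)}{5 - 142} - \frac{32336}{-1621} = \frac{- 142 \left(25 - 426\right) - 137 \left(-142 + 2266\right)}{-137} - 32336 \left(- \frac{1}{1621}\right) = - \frac{\left(-142\right) \left(-401\right) - 290988}{137} - - \frac{32336}{1621} = - \frac{56942 - 290988}{137} + \frac{32336}{1621} = \left(- \frac{1}{137}\right) \left(-234046\right) + \frac{32336}{1621} = \frac{234046}{137} + \frac{32336}{1621} = \frac{383818598}{222077}$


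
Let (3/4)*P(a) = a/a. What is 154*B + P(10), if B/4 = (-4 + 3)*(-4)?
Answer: 7396/3 ≈ 2465.3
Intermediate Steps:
P(a) = 4/3 (P(a) = 4*(a/a)/3 = (4/3)*1 = 4/3)
B = 16 (B = 4*((-4 + 3)*(-4)) = 4*(-1*(-4)) = 4*4 = 16)
154*B + P(10) = 154*16 + 4/3 = 2464 + 4/3 = 7396/3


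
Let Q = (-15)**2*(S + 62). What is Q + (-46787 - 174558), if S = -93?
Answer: -228320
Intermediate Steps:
Q = -6975 (Q = (-15)**2*(-93 + 62) = 225*(-31) = -6975)
Q + (-46787 - 174558) = -6975 + (-46787 - 174558) = -6975 - 221345 = -228320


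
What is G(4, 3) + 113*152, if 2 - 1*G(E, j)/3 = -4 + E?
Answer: 17182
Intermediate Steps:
G(E, j) = 18 - 3*E (G(E, j) = 6 - 3*(-4 + E) = 6 + (12 - 3*E) = 18 - 3*E)
G(4, 3) + 113*152 = (18 - 3*4) + 113*152 = (18 - 12) + 17176 = 6 + 17176 = 17182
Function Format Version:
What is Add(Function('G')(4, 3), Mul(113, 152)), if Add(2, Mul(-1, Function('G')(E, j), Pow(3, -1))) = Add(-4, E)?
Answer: 17182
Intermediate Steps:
Function('G')(E, j) = Add(18, Mul(-3, E)) (Function('G')(E, j) = Add(6, Mul(-3, Add(-4, E))) = Add(6, Add(12, Mul(-3, E))) = Add(18, Mul(-3, E)))
Add(Function('G')(4, 3), Mul(113, 152)) = Add(Add(18, Mul(-3, 4)), Mul(113, 152)) = Add(Add(18, -12), 17176) = Add(6, 17176) = 17182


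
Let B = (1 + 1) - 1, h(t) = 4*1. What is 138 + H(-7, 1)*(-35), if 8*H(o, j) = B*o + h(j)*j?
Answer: 1209/8 ≈ 151.13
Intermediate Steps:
h(t) = 4
B = 1 (B = 2 - 1 = 1)
H(o, j) = j/2 + o/8 (H(o, j) = (1*o + 4*j)/8 = (o + 4*j)/8 = j/2 + o/8)
138 + H(-7, 1)*(-35) = 138 + ((½)*1 + (⅛)*(-7))*(-35) = 138 + (½ - 7/8)*(-35) = 138 - 3/8*(-35) = 138 + 105/8 = 1209/8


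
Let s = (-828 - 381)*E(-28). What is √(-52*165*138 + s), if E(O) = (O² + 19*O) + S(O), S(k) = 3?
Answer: 3*I*√165815 ≈ 1221.6*I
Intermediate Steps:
E(O) = 3 + O² + 19*O (E(O) = (O² + 19*O) + 3 = 3 + O² + 19*O)
s = -308295 (s = (-828 - 381)*(3 + (-28)² + 19*(-28)) = -1209*(3 + 784 - 532) = -1209*255 = -308295)
√(-52*165*138 + s) = √(-52*165*138 - 308295) = √(-8580*138 - 308295) = √(-1184040 - 308295) = √(-1492335) = 3*I*√165815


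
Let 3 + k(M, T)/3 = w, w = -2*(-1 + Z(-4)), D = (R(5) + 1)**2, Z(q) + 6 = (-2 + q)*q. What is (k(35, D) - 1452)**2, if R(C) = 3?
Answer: 2442969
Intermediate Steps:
Z(q) = -6 + q*(-2 + q) (Z(q) = -6 + (-2 + q)*q = -6 + q*(-2 + q))
D = 16 (D = (3 + 1)**2 = 4**2 = 16)
w = -34 (w = -2*(-1 + (-6 + (-4)**2 - 2*(-4))) = -2*(-1 + (-6 + 16 + 8)) = -2*(-1 + 18) = -2*17 = -34)
k(M, T) = -111 (k(M, T) = -9 + 3*(-34) = -9 - 102 = -111)
(k(35, D) - 1452)**2 = (-111 - 1452)**2 = (-1563)**2 = 2442969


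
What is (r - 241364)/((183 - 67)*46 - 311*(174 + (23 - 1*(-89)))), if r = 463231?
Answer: -221867/83610 ≈ -2.6536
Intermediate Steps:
(r - 241364)/((183 - 67)*46 - 311*(174 + (23 - 1*(-89)))) = (463231 - 241364)/((183 - 67)*46 - 311*(174 + (23 - 1*(-89)))) = 221867/(116*46 - 311*(174 + (23 + 89))) = 221867/(5336 - 311*(174 + 112)) = 221867/(5336 - 311*286) = 221867/(5336 - 88946) = 221867/(-83610) = 221867*(-1/83610) = -221867/83610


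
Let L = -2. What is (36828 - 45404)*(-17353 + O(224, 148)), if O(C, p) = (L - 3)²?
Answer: 148604928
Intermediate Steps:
O(C, p) = 25 (O(C, p) = (-2 - 3)² = (-5)² = 25)
(36828 - 45404)*(-17353 + O(224, 148)) = (36828 - 45404)*(-17353 + 25) = -8576*(-17328) = 148604928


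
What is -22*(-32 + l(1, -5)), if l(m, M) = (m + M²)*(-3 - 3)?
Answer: 4136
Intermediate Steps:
l(m, M) = -6*m - 6*M² (l(m, M) = (m + M²)*(-6) = -6*m - 6*M²)
-22*(-32 + l(1, -5)) = -22*(-32 + (-6*1 - 6*(-5)²)) = -22*(-32 + (-6 - 6*25)) = -22*(-32 + (-6 - 150)) = -22*(-32 - 156) = -22*(-188) = 4136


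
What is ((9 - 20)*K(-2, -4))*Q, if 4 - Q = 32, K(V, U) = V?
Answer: -616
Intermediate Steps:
Q = -28 (Q = 4 - 1*32 = 4 - 32 = -28)
((9 - 20)*K(-2, -4))*Q = ((9 - 20)*(-2))*(-28) = -11*(-2)*(-28) = 22*(-28) = -616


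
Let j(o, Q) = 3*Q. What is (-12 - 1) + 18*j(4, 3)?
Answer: 149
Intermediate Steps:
(-12 - 1) + 18*j(4, 3) = (-12 - 1) + 18*(3*3) = -13 + 18*9 = -13 + 162 = 149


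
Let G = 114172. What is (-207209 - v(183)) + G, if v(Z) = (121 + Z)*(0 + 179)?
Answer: -147453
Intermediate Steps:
v(Z) = 21659 + 179*Z (v(Z) = (121 + Z)*179 = 21659 + 179*Z)
(-207209 - v(183)) + G = (-207209 - (21659 + 179*183)) + 114172 = (-207209 - (21659 + 32757)) + 114172 = (-207209 - 1*54416) + 114172 = (-207209 - 54416) + 114172 = -261625 + 114172 = -147453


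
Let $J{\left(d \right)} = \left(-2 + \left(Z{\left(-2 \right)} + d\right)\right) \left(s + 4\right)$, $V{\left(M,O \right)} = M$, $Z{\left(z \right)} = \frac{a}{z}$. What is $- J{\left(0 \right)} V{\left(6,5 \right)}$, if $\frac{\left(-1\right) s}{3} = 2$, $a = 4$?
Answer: $-48$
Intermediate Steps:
$s = -6$ ($s = \left(-3\right) 2 = -6$)
$Z{\left(z \right)} = \frac{4}{z}$
$J{\left(d \right)} = 8 - 2 d$ ($J{\left(d \right)} = \left(-2 + \left(\frac{4}{-2} + d\right)\right) \left(-6 + 4\right) = \left(-2 + \left(4 \left(- \frac{1}{2}\right) + d\right)\right) \left(-2\right) = \left(-2 + \left(-2 + d\right)\right) \left(-2\right) = \left(-4 + d\right) \left(-2\right) = 8 - 2 d$)
$- J{\left(0 \right)} V{\left(6,5 \right)} = - (8 - 0) 6 = - (8 + 0) 6 = \left(-1\right) 8 \cdot 6 = \left(-8\right) 6 = -48$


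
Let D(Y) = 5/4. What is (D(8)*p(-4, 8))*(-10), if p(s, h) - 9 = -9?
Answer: 0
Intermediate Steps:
D(Y) = 5/4 (D(Y) = 5*(¼) = 5/4)
p(s, h) = 0 (p(s, h) = 9 - 9 = 0)
(D(8)*p(-4, 8))*(-10) = ((5/4)*0)*(-10) = 0*(-10) = 0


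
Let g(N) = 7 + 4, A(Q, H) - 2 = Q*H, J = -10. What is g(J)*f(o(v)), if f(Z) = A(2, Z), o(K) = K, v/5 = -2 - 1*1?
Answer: -308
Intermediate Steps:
v = -15 (v = 5*(-2 - 1*1) = 5*(-2 - 1) = 5*(-3) = -15)
A(Q, H) = 2 + H*Q (A(Q, H) = 2 + Q*H = 2 + H*Q)
f(Z) = 2 + 2*Z (f(Z) = 2 + Z*2 = 2 + 2*Z)
g(N) = 11
g(J)*f(o(v)) = 11*(2 + 2*(-15)) = 11*(2 - 30) = 11*(-28) = -308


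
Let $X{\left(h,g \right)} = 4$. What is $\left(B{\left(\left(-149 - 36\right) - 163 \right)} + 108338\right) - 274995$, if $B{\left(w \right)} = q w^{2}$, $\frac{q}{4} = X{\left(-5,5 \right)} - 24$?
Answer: $-9854977$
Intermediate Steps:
$q = -80$ ($q = 4 \left(4 - 24\right) = 4 \left(-20\right) = -80$)
$B{\left(w \right)} = - 80 w^{2}$
$\left(B{\left(\left(-149 - 36\right) - 163 \right)} + 108338\right) - 274995 = \left(- 80 \left(\left(-149 - 36\right) - 163\right)^{2} + 108338\right) - 274995 = \left(- 80 \left(-185 - 163\right)^{2} + 108338\right) - 274995 = \left(- 80 \left(-348\right)^{2} + 108338\right) - 274995 = \left(\left(-80\right) 121104 + 108338\right) - 274995 = \left(-9688320 + 108338\right) - 274995 = -9579982 - 274995 = -9854977$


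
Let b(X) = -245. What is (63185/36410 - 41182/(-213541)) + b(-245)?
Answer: -377977957749/1555005562 ≈ -243.07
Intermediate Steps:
(63185/36410 - 41182/(-213541)) + b(-245) = (63185/36410 - 41182/(-213541)) - 245 = (63185*(1/36410) - 41182*(-1/213541)) - 245 = (12637/7282 + 41182/213541) - 245 = 2998404941/1555005562 - 245 = -377977957749/1555005562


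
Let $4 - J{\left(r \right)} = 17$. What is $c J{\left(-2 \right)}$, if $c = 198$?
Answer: $-2574$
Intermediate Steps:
$J{\left(r \right)} = -13$ ($J{\left(r \right)} = 4 - 17 = -13$)
$c J{\left(-2 \right)} = 198 \left(-13\right) = -2574$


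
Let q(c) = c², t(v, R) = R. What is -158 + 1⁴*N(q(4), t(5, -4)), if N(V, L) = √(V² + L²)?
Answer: -158 + 4*√17 ≈ -141.51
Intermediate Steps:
N(V, L) = √(L² + V²)
-158 + 1⁴*N(q(4), t(5, -4)) = -158 + 1⁴*√((-4)² + (4²)²) = -158 + 1*√(16 + 16²) = -158 + 1*√(16 + 256) = -158 + 1*√272 = -158 + 1*(4*√17) = -158 + 4*√17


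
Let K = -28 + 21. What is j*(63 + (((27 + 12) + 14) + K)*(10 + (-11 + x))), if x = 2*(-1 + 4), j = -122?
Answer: -35746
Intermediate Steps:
x = 6 (x = 2*3 = 6)
K = -7
j*(63 + (((27 + 12) + 14) + K)*(10 + (-11 + x))) = -122*(63 + (((27 + 12) + 14) - 7)*(10 + (-11 + 6))) = -122*(63 + ((39 + 14) - 7)*(10 - 5)) = -122*(63 + (53 - 7)*5) = -122*(63 + 46*5) = -122*(63 + 230) = -122*293 = -35746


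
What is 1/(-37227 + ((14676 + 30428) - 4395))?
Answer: 1/3482 ≈ 0.00028719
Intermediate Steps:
1/(-37227 + ((14676 + 30428) - 4395)) = 1/(-37227 + (45104 - 4395)) = 1/(-37227 + 40709) = 1/3482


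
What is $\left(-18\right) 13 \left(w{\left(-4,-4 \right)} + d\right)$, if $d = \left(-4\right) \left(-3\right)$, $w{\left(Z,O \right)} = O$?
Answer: $-1872$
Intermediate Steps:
$d = 12$
$\left(-18\right) 13 \left(w{\left(-4,-4 \right)} + d\right) = \left(-18\right) 13 \left(-4 + 12\right) = \left(-234\right) 8 = -1872$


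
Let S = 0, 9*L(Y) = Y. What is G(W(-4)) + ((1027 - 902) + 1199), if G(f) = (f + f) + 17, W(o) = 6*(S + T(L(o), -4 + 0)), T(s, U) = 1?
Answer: 1353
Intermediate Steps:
L(Y) = Y/9
W(o) = 6 (W(o) = 6*(0 + 1) = 6*1 = 6)
G(f) = 17 + 2*f (G(f) = 2*f + 17 = 17 + 2*f)
G(W(-4)) + ((1027 - 902) + 1199) = (17 + 2*6) + ((1027 - 902) + 1199) = (17 + 12) + (125 + 1199) = 29 + 1324 = 1353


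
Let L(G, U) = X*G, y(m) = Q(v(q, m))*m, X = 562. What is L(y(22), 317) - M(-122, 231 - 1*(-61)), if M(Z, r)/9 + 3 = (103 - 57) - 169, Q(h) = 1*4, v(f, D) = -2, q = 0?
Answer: 50590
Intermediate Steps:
Q(h) = 4
M(Z, r) = -1134 (M(Z, r) = -27 + 9*((103 - 57) - 169) = -27 + 9*(46 - 169) = -27 + 9*(-123) = -27 - 1107 = -1134)
y(m) = 4*m
L(G, U) = 562*G
L(y(22), 317) - M(-122, 231 - 1*(-61)) = 562*(4*22) - 1*(-1134) = 562*88 + 1134 = 49456 + 1134 = 50590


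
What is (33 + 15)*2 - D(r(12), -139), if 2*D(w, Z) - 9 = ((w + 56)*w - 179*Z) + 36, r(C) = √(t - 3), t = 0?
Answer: -24731/2 - 28*I*√3 ≈ -12366.0 - 48.497*I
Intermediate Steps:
r(C) = I*√3 (r(C) = √(0 - 3) = √(-3) = I*√3)
D(w, Z) = 45/2 - 179*Z/2 + w*(56 + w)/2 (D(w, Z) = 9/2 + (((w + 56)*w - 179*Z) + 36)/2 = 9/2 + (((56 + w)*w - 179*Z) + 36)/2 = 9/2 + ((w*(56 + w) - 179*Z) + 36)/2 = 9/2 + ((-179*Z + w*(56 + w)) + 36)/2 = 9/2 + (36 - 179*Z + w*(56 + w))/2 = 9/2 + (18 - 179*Z/2 + w*(56 + w)/2) = 45/2 - 179*Z/2 + w*(56 + w)/2)
(33 + 15)*2 - D(r(12), -139) = (33 + 15)*2 - (45/2 + (I*√3)²/2 + 28*(I*√3) - 179/2*(-139)) = 48*2 - (45/2 + (½)*(-3) + 28*I*√3 + 24881/2) = 96 - (45/2 - 3/2 + 28*I*√3 + 24881/2) = 96 - (24923/2 + 28*I*√3) = 96 + (-24923/2 - 28*I*√3) = -24731/2 - 28*I*√3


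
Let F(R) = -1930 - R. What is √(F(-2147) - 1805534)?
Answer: I*√1805317 ≈ 1343.6*I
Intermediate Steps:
√(F(-2147) - 1805534) = √((-1930 - 1*(-2147)) - 1805534) = √((-1930 + 2147) - 1805534) = √(217 - 1805534) = √(-1805317) = I*√1805317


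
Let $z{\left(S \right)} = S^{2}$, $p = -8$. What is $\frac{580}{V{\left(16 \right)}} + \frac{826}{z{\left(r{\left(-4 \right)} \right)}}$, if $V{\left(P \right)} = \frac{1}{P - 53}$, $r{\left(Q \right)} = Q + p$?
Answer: $- \frac{1544707}{72} \approx -21454.0$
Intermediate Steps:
$r{\left(Q \right)} = -8 + Q$ ($r{\left(Q \right)} = Q - 8 = -8 + Q$)
$V{\left(P \right)} = \frac{1}{-53 + P}$
$\frac{580}{V{\left(16 \right)}} + \frac{826}{z{\left(r{\left(-4 \right)} \right)}} = \frac{580}{\frac{1}{-53 + 16}} + \frac{826}{\left(-8 - 4\right)^{2}} = \frac{580}{\frac{1}{-37}} + \frac{826}{\left(-12\right)^{2}} = \frac{580}{- \frac{1}{37}} + \frac{826}{144} = 580 \left(-37\right) + 826 \cdot \frac{1}{144} = -21460 + \frac{413}{72} = - \frac{1544707}{72}$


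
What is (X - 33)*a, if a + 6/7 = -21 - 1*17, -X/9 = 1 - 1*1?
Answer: 8976/7 ≈ 1282.3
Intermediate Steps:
X = 0 (X = -9*(1 - 1*1) = -9*(1 - 1) = -9*0 = 0)
a = -272/7 (a = -6/7 + (-21 - 1*17) = -6/7 + (-21 - 17) = -6/7 - 38 = -272/7 ≈ -38.857)
(X - 33)*a = (0 - 33)*(-272/7) = -33*(-272/7) = 8976/7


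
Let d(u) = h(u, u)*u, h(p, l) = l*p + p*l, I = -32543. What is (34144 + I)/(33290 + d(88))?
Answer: 1601/1396234 ≈ 0.0011467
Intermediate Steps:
h(p, l) = 2*l*p (h(p, l) = l*p + l*p = 2*l*p)
d(u) = 2*u**3 (d(u) = (2*u*u)*u = (2*u**2)*u = 2*u**3)
(34144 + I)/(33290 + d(88)) = (34144 - 32543)/(33290 + 2*88**3) = 1601/(33290 + 2*681472) = 1601/(33290 + 1362944) = 1601/1396234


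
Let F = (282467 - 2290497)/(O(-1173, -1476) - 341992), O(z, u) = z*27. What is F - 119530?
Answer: -44661930360/373663 ≈ -1.1952e+5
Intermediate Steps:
O(z, u) = 27*z
F = 2008030/373663 (F = (282467 - 2290497)/(27*(-1173) - 341992) = -2008030/(-31671 - 341992) = -2008030/(-373663) = -2008030*(-1/373663) = 2008030/373663 ≈ 5.3739)
F - 119530 = 2008030/373663 - 119530 = -44661930360/373663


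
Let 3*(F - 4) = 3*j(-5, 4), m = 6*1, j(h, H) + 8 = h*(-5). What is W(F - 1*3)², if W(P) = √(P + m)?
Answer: 24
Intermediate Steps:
j(h, H) = -8 - 5*h (j(h, H) = -8 + h*(-5) = -8 - 5*h)
m = 6
F = 21 (F = 4 + (3*(-8 - 5*(-5)))/3 = 4 + (3*(-8 + 25))/3 = 4 + (3*17)/3 = 4 + (⅓)*51 = 4 + 17 = 21)
W(P) = √(6 + P) (W(P) = √(P + 6) = √(6 + P))
W(F - 1*3)² = (√(6 + (21 - 1*3)))² = (√(6 + (21 - 3)))² = (√(6 + 18))² = (√24)² = (2*√6)² = 24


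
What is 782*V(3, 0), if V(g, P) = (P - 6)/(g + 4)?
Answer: -4692/7 ≈ -670.29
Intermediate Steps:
V(g, P) = (-6 + P)/(4 + g)
782*V(3, 0) = 782*((-6 + 0)/(4 + 3)) = 782*(-6/7) = -4692/7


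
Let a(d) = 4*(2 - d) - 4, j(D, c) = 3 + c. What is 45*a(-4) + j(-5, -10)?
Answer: 893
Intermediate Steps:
a(d) = 4 - 4*d (a(d) = (8 - 4*d) - 4 = 4 - 4*d)
45*a(-4) + j(-5, -10) = 45*(4 - 4*(-4)) + (3 - 10) = 45*(4 + 16) - 7 = 45*20 - 7 = 900 - 7 = 893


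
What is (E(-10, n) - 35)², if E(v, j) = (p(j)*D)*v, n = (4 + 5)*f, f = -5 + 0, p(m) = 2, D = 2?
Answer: 5625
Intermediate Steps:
f = -5
n = -45 (n = (4 + 5)*(-5) = 9*(-5) = -45)
E(v, j) = 4*v (E(v, j) = (2*2)*v = 4*v)
(E(-10, n) - 35)² = (4*(-10) - 35)² = (-40 - 35)² = (-75)² = 5625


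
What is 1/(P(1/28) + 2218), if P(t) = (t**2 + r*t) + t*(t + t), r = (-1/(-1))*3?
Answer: 784/1738999 ≈ 0.00045083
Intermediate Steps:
r = 3 (r = -1*(-1)*3 = 1*3 = 3)
P(t) = 3*t + 3*t**2 (P(t) = (t**2 + 3*t) + t*(t + t) = (t**2 + 3*t) + t*(2*t) = (t**2 + 3*t) + 2*t**2 = 3*t + 3*t**2)
1/(P(1/28) + 2218) = 1/(3*(1 + 1/28)/28 + 2218) = 1/(3*(1/28)*(1 + 1/28) + 2218) = 1/(3*(1/28)*(29/28) + 2218) = 1/(87/784 + 2218) = 1/(1738999/784) = 784/1738999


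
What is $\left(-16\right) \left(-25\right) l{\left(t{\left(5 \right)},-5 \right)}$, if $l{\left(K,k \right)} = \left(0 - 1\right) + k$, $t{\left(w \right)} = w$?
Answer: $-2400$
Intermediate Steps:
$l{\left(K,k \right)} = -1 + k$
$\left(-16\right) \left(-25\right) l{\left(t{\left(5 \right)},-5 \right)} = \left(-16\right) \left(-25\right) \left(-1 - 5\right) = 400 \left(-6\right) = -2400$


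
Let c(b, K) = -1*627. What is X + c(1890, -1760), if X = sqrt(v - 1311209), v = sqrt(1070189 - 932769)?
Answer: -627 + I*sqrt(1311209 - 2*sqrt(34355)) ≈ -627.0 + 1144.9*I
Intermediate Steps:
v = 2*sqrt(34355) (v = sqrt(137420) = 2*sqrt(34355) ≈ 370.70)
c(b, K) = -627
X = sqrt(-1311209 + 2*sqrt(34355)) (X = sqrt(2*sqrt(34355) - 1311209) = sqrt(-1311209 + 2*sqrt(34355)) ≈ 1144.9*I)
X + c(1890, -1760) = sqrt(-1311209 + 2*sqrt(34355)) - 627 = -627 + sqrt(-1311209 + 2*sqrt(34355))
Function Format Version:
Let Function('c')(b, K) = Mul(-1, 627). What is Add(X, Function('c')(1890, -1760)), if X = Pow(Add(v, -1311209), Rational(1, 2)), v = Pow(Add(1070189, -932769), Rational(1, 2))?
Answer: Add(-627, Mul(I, Pow(Add(1311209, Mul(-2, Pow(34355, Rational(1, 2)))), Rational(1, 2)))) ≈ Add(-627.00, Mul(1144.9, I))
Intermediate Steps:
v = Mul(2, Pow(34355, Rational(1, 2))) (v = Pow(137420, Rational(1, 2)) = Mul(2, Pow(34355, Rational(1, 2))) ≈ 370.70)
Function('c')(b, K) = -627
X = Pow(Add(-1311209, Mul(2, Pow(34355, Rational(1, 2)))), Rational(1, 2)) (X = Pow(Add(Mul(2, Pow(34355, Rational(1, 2))), -1311209), Rational(1, 2)) = Pow(Add(-1311209, Mul(2, Pow(34355, Rational(1, 2)))), Rational(1, 2)) ≈ Mul(1144.9, I))
Add(X, Function('c')(1890, -1760)) = Add(Pow(Add(-1311209, Mul(2, Pow(34355, Rational(1, 2)))), Rational(1, 2)), -627) = Add(-627, Pow(Add(-1311209, Mul(2, Pow(34355, Rational(1, 2)))), Rational(1, 2)))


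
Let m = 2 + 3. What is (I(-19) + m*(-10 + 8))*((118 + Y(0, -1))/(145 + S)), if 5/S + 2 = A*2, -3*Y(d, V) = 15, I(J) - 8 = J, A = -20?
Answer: -99666/6085 ≈ -16.379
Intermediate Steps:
I(J) = 8 + J
Y(d, V) = -5 (Y(d, V) = -⅓*15 = -5)
S = -5/42 (S = 5/(-2 - 20*2) = 5/(-2 - 40) = 5/(-42) = 5*(-1/42) = -5/42 ≈ -0.11905)
m = 5
(I(-19) + m*(-10 + 8))*((118 + Y(0, -1))/(145 + S)) = ((8 - 19) + 5*(-10 + 8))*((118 - 5)/(145 - 5/42)) = (-11 + 5*(-2))*(113/(6085/42)) = (-11 - 10)*(113*(42/6085)) = -21*4746/6085 = -99666/6085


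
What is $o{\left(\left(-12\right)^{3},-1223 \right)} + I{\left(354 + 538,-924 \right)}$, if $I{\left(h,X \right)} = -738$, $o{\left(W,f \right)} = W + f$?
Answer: $-3689$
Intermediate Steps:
$o{\left(\left(-12\right)^{3},-1223 \right)} + I{\left(354 + 538,-924 \right)} = \left(\left(-12\right)^{3} - 1223\right) - 738 = \left(-1728 - 1223\right) - 738 = -2951 - 738 = -3689$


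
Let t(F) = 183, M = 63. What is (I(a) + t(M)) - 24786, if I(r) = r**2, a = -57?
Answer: -21354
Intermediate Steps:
(I(a) + t(M)) - 24786 = ((-57)**2 + 183) - 24786 = (3249 + 183) - 24786 = 3432 - 24786 = -21354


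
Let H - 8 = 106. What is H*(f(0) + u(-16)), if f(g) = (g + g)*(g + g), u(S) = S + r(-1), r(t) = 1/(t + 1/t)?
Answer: -1881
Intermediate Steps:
H = 114 (H = 8 + 106 = 114)
u(S) = -1/2 + S (u(S) = S - 1/(1 + (-1)**2) = S - 1/(1 + 1) = S - 1/2 = -1/2 + S)
f(g) = 4*g**2 (f(g) = (2*g)*(2*g) = 4*g**2)
H*(f(0) + u(-16)) = 114*(4*0**2 + (-1/2 - 16)) = 114*(4*0 - 33/2) = 114*(0 - 33/2) = 114*(-33/2) = -1881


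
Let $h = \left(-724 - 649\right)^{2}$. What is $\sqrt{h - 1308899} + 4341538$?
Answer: $4341538 + \sqrt{576230} \approx 4.3423 \cdot 10^{6}$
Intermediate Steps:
$h = 1885129$ ($h = \left(-1373\right)^{2} = 1885129$)
$\sqrt{h - 1308899} + 4341538 = \sqrt{1885129 - 1308899} + 4341538 = \sqrt{576230} + 4341538 = 4341538 + \sqrt{576230}$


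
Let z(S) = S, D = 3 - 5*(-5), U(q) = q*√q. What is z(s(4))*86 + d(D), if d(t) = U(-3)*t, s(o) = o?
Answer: 344 - 84*I*√3 ≈ 344.0 - 145.49*I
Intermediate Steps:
U(q) = q^(3/2)
D = 28 (D = 3 + 25 = 28)
d(t) = -3*I*t*√3 (d(t) = (-3)^(3/2)*t = (-3*I*√3)*t = -3*I*t*√3)
z(s(4))*86 + d(D) = 4*86 - 3*I*28*√3 = 344 - 84*I*√3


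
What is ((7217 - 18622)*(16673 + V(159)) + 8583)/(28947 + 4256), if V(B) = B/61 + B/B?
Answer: -11601475002/2025383 ≈ -5728.0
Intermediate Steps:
V(B) = 1 + B/61 (V(B) = B*(1/61) + 1 = B/61 + 1 = 1 + B/61)
((7217 - 18622)*(16673 + V(159)) + 8583)/(28947 + 4256) = ((7217 - 18622)*(16673 + (1 + (1/61)*159)) + 8583)/(28947 + 4256) = (-11405*(16673 + (1 + 159/61)) + 8583)/33203 = (-11405*(16673 + 220/61) + 8583)*(1/33203) = (-11405*1017273/61 + 8583)*(1/33203) = (-11601998565/61 + 8583)*(1/33203) = -11601475002/61*1/33203 = -11601475002/2025383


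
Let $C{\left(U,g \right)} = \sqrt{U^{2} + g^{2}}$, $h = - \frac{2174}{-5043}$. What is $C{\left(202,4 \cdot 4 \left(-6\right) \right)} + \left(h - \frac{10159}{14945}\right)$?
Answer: $- \frac{18741407}{75367635} + 2 \sqrt{12505} \approx 223.4$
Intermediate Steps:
$h = \frac{2174}{5043}$ ($h = \left(-2174\right) \left(- \frac{1}{5043}\right) = \frac{2174}{5043} \approx 0.43109$)
$C{\left(202,4 \cdot 4 \left(-6\right) \right)} + \left(h - \frac{10159}{14945}\right) = \sqrt{202^{2} + \left(4 \cdot 4 \left(-6\right)\right)^{2}} + \left(\frac{2174}{5043} - \frac{10159}{14945}\right) = \sqrt{40804 + \left(16 \left(-6\right)\right)^{2}} + \left(\frac{2174}{5043} - 10159 \cdot \frac{1}{14945}\right) = \sqrt{40804 + \left(-96\right)^{2}} + \left(\frac{2174}{5043} - \frac{10159}{14945}\right) = \sqrt{40804 + 9216} + \left(\frac{2174}{5043} - \frac{10159}{14945}\right) = \sqrt{50020} - \frac{18741407}{75367635} = 2 \sqrt{12505} - \frac{18741407}{75367635} = - \frac{18741407}{75367635} + 2 \sqrt{12505}$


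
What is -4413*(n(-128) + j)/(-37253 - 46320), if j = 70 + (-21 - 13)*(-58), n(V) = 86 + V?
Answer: 8826000/83573 ≈ 105.61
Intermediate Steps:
j = 2042 (j = 70 - 34*(-58) = 70 + 1972 = 2042)
-4413*(n(-128) + j)/(-37253 - 46320) = -4413*((86 - 128) + 2042)/(-37253 - 46320) = -4413/((-83573/(-42 + 2042))) = -4413/((-83573/2000)) = -4413/((-83573*1/2000)) = -4413/(-83573/2000) = -4413*(-2000/83573) = 8826000/83573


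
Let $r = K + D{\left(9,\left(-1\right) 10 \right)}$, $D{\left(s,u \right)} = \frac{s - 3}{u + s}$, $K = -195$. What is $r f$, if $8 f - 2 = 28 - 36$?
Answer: $\frac{603}{4} \approx 150.75$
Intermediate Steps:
$D{\left(s,u \right)} = \frac{-3 + s}{s + u}$
$f = - \frac{3}{4}$ ($f = \frac{1}{4} + \frac{28 - 36}{8} = \frac{1}{4} + \frac{1}{8} \left(-8\right) = \frac{1}{4} - 1 = - \frac{3}{4} \approx -0.75$)
$r = -201$ ($r = -195 + \frac{-3 + 9}{9 - 10} = -195 + \frac{1}{9 - 10} \cdot 6 = -195 + \frac{1}{-1} \cdot 6 = -195 - 6 = -201$)
$r f = \left(-201\right) \left(- \frac{3}{4}\right) = \frac{603}{4}$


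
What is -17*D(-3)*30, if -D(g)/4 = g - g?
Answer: 0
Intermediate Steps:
D(g) = 0 (D(g) = -4*(g - g) = -4*0 = 0)
-17*D(-3)*30 = -17*0*30 = 0*30 = 0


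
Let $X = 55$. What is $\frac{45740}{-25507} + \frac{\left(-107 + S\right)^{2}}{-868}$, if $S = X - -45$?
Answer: $- \frac{5850309}{3162868} \approx -1.8497$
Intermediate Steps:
$S = 100$ ($S = 55 - -45 = 55 + 45 = 100$)
$\frac{45740}{-25507} + \frac{\left(-107 + S\right)^{2}}{-868} = \frac{45740}{-25507} + \frac{\left(-107 + 100\right)^{2}}{-868} = 45740 \left(- \frac{1}{25507}\right) + \left(-7\right)^{2} \left(- \frac{1}{868}\right) = - \frac{45740}{25507} + 49 \left(- \frac{1}{868}\right) = - \frac{45740}{25507} - \frac{7}{124} = - \frac{5850309}{3162868}$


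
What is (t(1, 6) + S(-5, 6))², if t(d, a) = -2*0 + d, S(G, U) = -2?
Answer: 1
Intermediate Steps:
t(d, a) = d (t(d, a) = 0 + d = d)
(t(1, 6) + S(-5, 6))² = (1 - 2)² = (-1)² = 1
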